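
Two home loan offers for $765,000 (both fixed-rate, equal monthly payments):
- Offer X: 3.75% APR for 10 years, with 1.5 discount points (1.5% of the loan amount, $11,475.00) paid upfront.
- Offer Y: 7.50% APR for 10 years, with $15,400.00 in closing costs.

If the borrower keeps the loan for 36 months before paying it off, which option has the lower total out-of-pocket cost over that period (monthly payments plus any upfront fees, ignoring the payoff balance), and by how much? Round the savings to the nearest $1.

Offer X by $55,261

Offer X: at 3.75% the monthly rate is 0.0031250, so the payment is 765,000 × 0.0031250 / (1 − 1.0031250^−120) = $7,654.69.
Offer Y: at 7.50% the monthly rate is 0.0062500, so the payment is 765,000 × 0.0062500 / (1 − 1.0062500^−120) = $9,080.69.
Over 36 months: Offer X costs 36 × $7,654.69 + $11,475.00 = $287,043.84; Offer Y costs 36 × $9,080.69 + $15,400.00 = $342,304.84.
Offer X is cheaper by $342,304.84 − $287,043.84 = $55,261.00.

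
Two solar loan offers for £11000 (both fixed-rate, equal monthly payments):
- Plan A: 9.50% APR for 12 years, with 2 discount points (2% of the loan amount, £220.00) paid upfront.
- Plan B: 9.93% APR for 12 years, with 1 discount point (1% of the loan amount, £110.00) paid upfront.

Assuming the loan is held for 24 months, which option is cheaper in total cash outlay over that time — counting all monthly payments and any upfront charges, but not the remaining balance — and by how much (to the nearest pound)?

Plan A: monthly rate = 9.5%/12 = 0.0079167; payment = 11,000 × 0.0079167 / (1 − (1+0.0079167)^−144) = £128.30.
Plan B: monthly rate = 9.93%/12 = 0.0082750; payment = 11,000 × 0.0082750 / (1 − (1+0.0082750)^−144) = £131.01.
Over 24 months: Plan A costs 24 × £128.30 + £220.00 = £3,299.20; Plan B costs 24 × £131.01 + £110.00 = £3,254.24.
Plan B is cheaper by £3,299.20 − £3,254.24 = £44.96.

Plan B by £45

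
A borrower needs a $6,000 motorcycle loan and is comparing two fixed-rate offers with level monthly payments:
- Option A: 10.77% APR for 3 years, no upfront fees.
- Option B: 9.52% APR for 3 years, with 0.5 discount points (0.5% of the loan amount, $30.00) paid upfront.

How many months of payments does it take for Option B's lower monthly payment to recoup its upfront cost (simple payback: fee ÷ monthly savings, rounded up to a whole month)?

9 months

Option A: at 10.77% the monthly rate is 0.0089750, so the payment is 6,000 × 0.0089750 / (1 − 1.0089750^−36) = $195.78.
Option B: monthly rate = 9.52%/12 = 0.0079333; payment = 6,000 × 0.0079333 / (1 − (1+0.0079333)^−36) = $192.25.
Monthly savings = $195.78 − $192.25 = $3.53.
Break-even = $30.00 / $3.53 = 8.50 → 9 months.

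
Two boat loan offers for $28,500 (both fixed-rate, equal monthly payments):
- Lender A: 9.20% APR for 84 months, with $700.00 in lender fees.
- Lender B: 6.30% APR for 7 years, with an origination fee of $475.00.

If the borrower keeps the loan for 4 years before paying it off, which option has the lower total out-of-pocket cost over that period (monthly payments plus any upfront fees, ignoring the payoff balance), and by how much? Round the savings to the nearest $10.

Lender B by $2,190

Lender A: at 9.20% the monthly rate is 0.0076667, so the payment is 28,500 × 0.0076667 / (1 − 1.0076667^−84) = $461.44.
Lender B: monthly rate = 6.3%/12 = 0.0052500; payment = 28,500 × 0.0052500 / (1 − (1+0.0052500)^−84) = $420.45.
Over 48 months: Lender A costs 48 × $461.44 + $700.00 = $22,849.12; Lender B costs 48 × $420.45 + $475.00 = $20,656.60.
Lender B is cheaper by $22,849.12 − $20,656.60 = $2,192.52.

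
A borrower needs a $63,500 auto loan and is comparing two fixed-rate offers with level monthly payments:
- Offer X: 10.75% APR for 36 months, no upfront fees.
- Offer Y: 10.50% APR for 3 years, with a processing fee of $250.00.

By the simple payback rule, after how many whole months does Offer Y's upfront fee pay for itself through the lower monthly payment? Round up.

Offer X: monthly rate = 10.75%/12 = 0.0089583; payment = 63,500 × 0.0089583 / (1 − (1+0.0089583)^−36) = $2,071.40.
Offer Y: at 10.50% the monthly rate is 0.0087500, so the payment is 63,500 × 0.0087500 / (1 − 1.0087500^−36) = $2,063.91.
Monthly savings = $2,071.40 − $2,063.91 = $7.49.
Break-even = $250.00 / $7.49 = 33.38 → 34 months.

34 months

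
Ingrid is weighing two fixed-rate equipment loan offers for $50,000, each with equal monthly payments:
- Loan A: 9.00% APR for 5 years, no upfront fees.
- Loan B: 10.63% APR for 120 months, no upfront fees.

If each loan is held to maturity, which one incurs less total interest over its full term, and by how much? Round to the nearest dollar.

Loan A: monthly rate = 9%/12 = 0.0075000; payment = 50,000 × 0.0075000 / (1 − (1+0.0075000)^−60) = $1,037.92.
Total interest on Loan A = 60 × $1,037.92 − $50,000 = $12,275.20.
Loan B: at 10.63% the monthly rate is 0.0088583, so the payment is 50,000 × 0.0088583 / (1 − 1.0088583^−120) = $678.32.
Total interest on Loan B = 120 × $678.32 − $50,000 = $31,398.40.
Loan A is lower by $19,123.20.

Loan A by $19,123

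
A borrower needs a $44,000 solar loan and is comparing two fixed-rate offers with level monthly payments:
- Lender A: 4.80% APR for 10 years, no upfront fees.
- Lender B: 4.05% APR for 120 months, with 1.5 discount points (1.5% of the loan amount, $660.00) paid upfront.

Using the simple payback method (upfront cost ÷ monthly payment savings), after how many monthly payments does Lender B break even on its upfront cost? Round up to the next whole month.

42 months

Lender A: at 4.80% the monthly rate is 0.0040000, so the payment is 44,000 × 0.0040000 / (1 − 1.0040000^−120) = $462.40.
Lender B: at 4.05% the monthly rate is 0.0033750, so the payment is 44,000 × 0.0033750 / (1 − 1.0033750^−120) = $446.52.
Monthly savings = $462.40 − $446.52 = $15.88.
Break-even = $660.00 / $15.88 = 41.56 → 42 months.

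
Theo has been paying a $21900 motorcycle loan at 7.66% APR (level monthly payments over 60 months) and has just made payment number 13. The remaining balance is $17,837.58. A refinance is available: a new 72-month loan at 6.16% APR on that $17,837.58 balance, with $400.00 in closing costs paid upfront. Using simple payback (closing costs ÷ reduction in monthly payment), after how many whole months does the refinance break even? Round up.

Current payment = 21,900 × 7.66%/12 / (1 − (1+0.0063833)^−60) = $440.50.
Refinanced payment = 17,837.58 × 0.0051333 / (1 − (1+0.0051333)^−72) = $296.97.
Monthly savings = $440.50 − $296.97 = $143.53.
Break-even = $400.00 / $143.53 = 2.79 → 3 months.

3 months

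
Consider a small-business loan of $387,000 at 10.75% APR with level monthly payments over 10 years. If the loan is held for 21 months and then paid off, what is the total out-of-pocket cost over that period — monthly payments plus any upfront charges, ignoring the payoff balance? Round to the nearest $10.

$110,800

Monthly rate = 10.75%/12 = 0.0089583; payment = 387,000 × 0.0089583 / (1 − (1+0.0089583)^−120) = $5,276.31.
Total outlay = 21 × $5,276.31 = $110,802.51.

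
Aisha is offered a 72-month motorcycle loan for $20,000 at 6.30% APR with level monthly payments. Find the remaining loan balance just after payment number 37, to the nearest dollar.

$10,663

With monthly rate i = 6.3%/12 = 0.0052500, the balance after k of n payments is P · [(1+i)^n − (1+i)^k] / [(1+i)^n − 1].
(1+0.0052500)^72 = 1.45792065 and (1+0.0052500)^37 = 1.21378293, so the balance is 20,000 × (1.45792065 − 1.21378293) / (1.45792065 − 1) = $10,662.88.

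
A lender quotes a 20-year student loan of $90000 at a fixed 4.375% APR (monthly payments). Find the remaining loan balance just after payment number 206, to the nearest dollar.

$17,983

With monthly rate i = 4.375%/12 = 0.0036458, the balance after k of n payments is P · [(1+i)^n − (1+i)^k] / [(1+i)^n − 1].
(1+0.0036458)^240 = 2.39506127 and (1+0.0036458)^206 = 2.11631401, so the balance is 90,000 × (2.39506127 − 2.11631401) / (2.39506127 − 1) = $17,982.90.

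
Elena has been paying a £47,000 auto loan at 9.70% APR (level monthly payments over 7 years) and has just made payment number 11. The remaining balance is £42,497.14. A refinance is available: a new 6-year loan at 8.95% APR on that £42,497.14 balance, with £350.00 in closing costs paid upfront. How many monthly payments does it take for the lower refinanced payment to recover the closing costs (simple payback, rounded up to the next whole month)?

44 months

Current payment = 47,000 × 9.7%/12 / (1 − (1+0.0080833)^−84) = £772.99.
Refinanced payment = 42,497.14 × 0.0074583 / (1 − (1+0.0074583)^−72) = £764.98.
Monthly savings = £772.99 − £764.98 = £8.01.
Break-even = £350.00 / £8.01 = 43.70 → 44 months.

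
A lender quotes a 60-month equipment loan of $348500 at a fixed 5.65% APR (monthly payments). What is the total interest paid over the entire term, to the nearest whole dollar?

Monthly rate = 5.65%/12 = 0.0047083; payment = 348,500 × 0.0047083 / (1 − (1+0.0047083)^−60) = $6,680.91.
Total paid = 60 × $6,680.91 = $400,854.60; interest = $400,854.60 − $348,500 = $52,354.60.

$52,355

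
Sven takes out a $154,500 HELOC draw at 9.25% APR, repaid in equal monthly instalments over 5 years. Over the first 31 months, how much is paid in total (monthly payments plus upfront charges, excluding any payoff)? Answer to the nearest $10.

$100,000

At 9.25% the monthly rate is 0.0077083, so the payment is 154,500 × 0.0077083 / (1 − 1.0077083^−60) = $3,225.94.
Total outlay = 31 × $3,225.94 = $100,004.14.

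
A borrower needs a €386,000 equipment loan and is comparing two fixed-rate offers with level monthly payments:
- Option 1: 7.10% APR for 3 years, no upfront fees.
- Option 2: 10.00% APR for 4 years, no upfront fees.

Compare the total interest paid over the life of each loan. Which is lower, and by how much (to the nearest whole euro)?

Option 1 by €40,214

Option 1: monthly rate = 7.1%/12 = 0.0059167; payment = 386,000 × 0.0059167 / (1 − (1+0.0059167)^−36) = €11,936.22.
Total interest on Option 1 = 36 × €11,936.22 − €386,000 = €43,703.92.
Option 2: monthly rate = 10%/12 = 0.0083333; payment = 386,000 × 0.0083333 / (1 − (1+0.0083333)^−48) = €9,789.96.
Total interest on Option 2 = 48 × €9,789.96 − €386,000 = €83,918.08.
Option 1 is lower by €40,214.16.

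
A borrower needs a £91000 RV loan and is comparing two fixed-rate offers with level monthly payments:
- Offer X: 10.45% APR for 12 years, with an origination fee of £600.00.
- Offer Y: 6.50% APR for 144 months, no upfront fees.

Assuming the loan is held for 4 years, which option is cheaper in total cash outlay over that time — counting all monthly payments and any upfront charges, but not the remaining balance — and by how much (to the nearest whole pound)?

Offer X: at 10.45% the monthly rate is 0.0087083, so the payment is 91,000 × 0.0087083 / (1 − 1.0087083^−144) = £1,111.31.
Offer Y: at 6.50% the monthly rate is 0.0054167, so the payment is 91,000 × 0.0054167 / (1 − 1.0054167^−144) = £911.75.
Over 48 months: Offer X costs 48 × £1,111.31 + £600.00 = £53,942.88; Offer Y costs 48 × £911.75 = £43,764.00.
Offer Y is cheaper by £53,942.88 − £43,764.00 = £10,178.88.

Offer Y by £10,179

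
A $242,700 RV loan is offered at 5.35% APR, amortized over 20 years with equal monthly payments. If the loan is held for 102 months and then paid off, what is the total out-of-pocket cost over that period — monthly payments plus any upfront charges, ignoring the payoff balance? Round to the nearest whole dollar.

$168,199

At 5.35% the monthly rate is 0.0044583, so the payment is 242,700 × 0.0044583 / (1 − 1.0044583^−240) = $1,649.01.
Total outlay = 102 × $1,649.01 = $168,199.02.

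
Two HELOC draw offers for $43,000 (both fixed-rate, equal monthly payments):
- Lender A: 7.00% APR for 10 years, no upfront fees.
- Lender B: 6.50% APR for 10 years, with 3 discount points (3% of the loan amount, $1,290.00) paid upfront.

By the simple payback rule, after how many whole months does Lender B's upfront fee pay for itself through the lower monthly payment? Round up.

Lender A: monthly rate = 7%/12 = 0.0058333; payment = 43,000 × 0.0058333 / (1 − (1+0.0058333)^−120) = $499.27.
Lender B: monthly rate = 6.5%/12 = 0.0054167; payment = 43,000 × 0.0054167 / (1 − (1+0.0054167)^−120) = $488.26.
Monthly savings = $499.27 − $488.26 = $11.01.
Break-even = $1,290.00 / $11.01 = 117.17 → 118 months.

118 months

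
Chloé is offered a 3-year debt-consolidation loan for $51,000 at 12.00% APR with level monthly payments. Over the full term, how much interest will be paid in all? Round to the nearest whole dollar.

Monthly rate = 12%/12 = 0.0100000; payment = 51,000 × 0.0100000 / (1 − (1+0.0100000)^−36) = $1,693.93.
Total paid = 36 × $1,693.93 = $60,981.48; interest = $60,981.48 − $51,000 = $9,981.48.

$9,981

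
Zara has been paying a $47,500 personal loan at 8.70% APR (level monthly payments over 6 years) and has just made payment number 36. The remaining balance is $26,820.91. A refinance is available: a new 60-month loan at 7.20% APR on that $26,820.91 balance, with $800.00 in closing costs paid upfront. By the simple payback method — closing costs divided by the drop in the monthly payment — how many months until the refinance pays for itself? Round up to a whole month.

Current payment = 47,500 × 8.7%/12 / (1 − (1+0.0072500)^−72) = $849.16.
Refinanced payment = 26,820.91 × 0.0060000 / (1 − (1+0.0060000)^−60) = $533.62.
Monthly savings = $849.16 − $533.62 = $315.54.
Break-even = $800.00 / $315.54 = 2.54 → 3 months.

3 months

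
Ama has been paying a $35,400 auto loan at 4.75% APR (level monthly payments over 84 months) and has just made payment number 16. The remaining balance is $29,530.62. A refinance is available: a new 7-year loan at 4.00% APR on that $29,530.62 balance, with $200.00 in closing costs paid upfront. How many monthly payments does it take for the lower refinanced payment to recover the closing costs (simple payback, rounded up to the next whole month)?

3 months

Current payment = 35,400 × 4.75%/12 / (1 − (1+0.0039583)^−84) = $496.19.
Refinanced payment = 29,530.62 × 0.0033333 / (1 − (1+0.0033333)^−84) = $403.65.
Monthly savings = $496.19 − $403.65 = $92.54.
Break-even = $200.00 / $92.54 = 2.16 → 3 months.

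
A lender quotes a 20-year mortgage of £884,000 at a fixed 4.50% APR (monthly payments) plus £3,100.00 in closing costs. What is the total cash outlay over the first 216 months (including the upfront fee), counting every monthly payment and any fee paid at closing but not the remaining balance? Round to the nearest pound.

£1,211,106

Monthly rate = 4.5%/12 = 0.0037500; payment = 884,000 × 0.0037500 / (1 − (1+0.0037500)^−240) = £5,592.62.
Total outlay = 216 × £5,592.62 + £3,100.00 = £1,211,105.92.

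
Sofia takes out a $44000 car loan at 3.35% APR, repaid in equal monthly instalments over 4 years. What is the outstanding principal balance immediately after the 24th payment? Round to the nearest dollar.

With monthly rate i = 3.35%/12 = 0.0027917, the balance after k of n payments is P · [(1+i)^n − (1+i)^k] / [(1+i)^n − 1].
(1+0.0027917)^48 = 1.14317937 and (1+0.0027917)^24 = 1.06919567, so the balance is 44,000 × (1.14317937 − 1.06919567) / (1.14317937 − 1) = $22,735.70.

$22,736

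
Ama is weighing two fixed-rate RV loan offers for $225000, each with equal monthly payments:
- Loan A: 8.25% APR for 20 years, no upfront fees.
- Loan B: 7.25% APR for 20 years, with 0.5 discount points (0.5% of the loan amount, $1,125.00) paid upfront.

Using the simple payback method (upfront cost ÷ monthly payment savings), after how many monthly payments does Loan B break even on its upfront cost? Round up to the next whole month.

Loan A: at 8.25% the monthly rate is 0.0068750, so the payment is 225,000 × 0.0068750 / (1 − 1.0068750^−240) = $1,917.15.
Loan B: at 7.25% the monthly rate is 0.0060417, so the payment is 225,000 × 0.0060417 / (1 − 1.0060417^−240) = $1,778.35.
Monthly savings = $1,917.15 − $1,778.35 = $138.80.
Break-even = $1,125.00 / $138.80 = 8.11 → 9 months.

9 months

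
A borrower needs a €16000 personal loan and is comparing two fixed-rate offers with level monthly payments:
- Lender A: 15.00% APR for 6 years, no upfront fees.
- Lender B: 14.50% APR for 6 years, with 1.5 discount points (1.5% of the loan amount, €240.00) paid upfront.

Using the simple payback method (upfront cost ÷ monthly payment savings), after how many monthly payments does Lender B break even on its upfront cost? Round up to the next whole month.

Lender A: monthly rate = 15%/12 = 0.0125000; payment = 16,000 × 0.0125000 / (1 − (1+0.0125000)^−72) = €338.32.
Lender B: monthly rate = 14.5%/12 = 0.0120833; payment = 16,000 × 0.0120833 / (1 − (1+0.0120833)^−72) = €333.99.
Monthly savings = €338.32 − €333.99 = €4.33.
Break-even = €240.00 / €4.33 = 55.43 → 56 months.

56 months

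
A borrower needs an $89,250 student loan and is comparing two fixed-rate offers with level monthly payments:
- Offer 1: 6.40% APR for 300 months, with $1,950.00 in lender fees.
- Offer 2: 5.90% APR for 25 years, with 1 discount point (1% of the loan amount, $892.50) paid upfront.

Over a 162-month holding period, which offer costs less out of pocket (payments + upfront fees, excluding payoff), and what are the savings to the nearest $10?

Offer 2 by $5,510

Offer 1: monthly rate = 6.4%/12 = 0.0053333; payment = 89,250 × 0.0053333 / (1 − (1+0.0053333)^−300) = $597.06.
Offer 2: monthly rate = 5.9%/12 = 0.0049167; payment = 89,250 × 0.0049167 / (1 − (1+0.0049167)^−300) = $569.60.
Over 162 months: Offer 1 costs 162 × $597.06 + $1,950.00 = $98,673.72; Offer 2 costs 162 × $569.60 + $892.50 = $93,167.70.
Offer 2 is cheaper by $98,673.72 − $93,167.70 = $5,506.02.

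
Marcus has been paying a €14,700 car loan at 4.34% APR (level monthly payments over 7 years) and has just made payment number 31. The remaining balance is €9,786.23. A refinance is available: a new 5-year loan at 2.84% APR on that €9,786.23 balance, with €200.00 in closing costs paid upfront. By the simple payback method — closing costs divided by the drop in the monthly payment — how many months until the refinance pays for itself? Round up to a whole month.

8 months

Current payment = 14,700 × 4.34%/12 / (1 − (1+0.0036167)^−84) = €203.24.
Refinanced payment = 9,786.23 × 0.0023667 / (1 − (1+0.0023667)^−60) = €175.15.
Monthly savings = €203.24 − €175.15 = €28.09.
Break-even = €200.00 / €28.09 = 7.12 → 8 months.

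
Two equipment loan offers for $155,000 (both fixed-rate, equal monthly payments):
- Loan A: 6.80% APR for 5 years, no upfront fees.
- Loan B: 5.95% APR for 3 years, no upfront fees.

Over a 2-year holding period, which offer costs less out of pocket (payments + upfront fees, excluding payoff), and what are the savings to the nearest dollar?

Loan A: at 6.80% the monthly rate is 0.0056667, so the payment is 155,000 × 0.0056667 / (1 − 1.0056667^−60) = $3,054.58.
Loan B: monthly rate = 5.95%/12 = 0.0049583; payment = 155,000 × 0.0049583 / (1 − (1+0.0049583)^−36) = $4,711.89.
Over 24 months: Loan A costs 24 × $3,054.58 = $73,309.92; Loan B costs 24 × $4,711.89 = $113,085.36.
Loan A is cheaper by $113,085.36 − $73,309.92 = $39,775.44.

Loan A by $39,775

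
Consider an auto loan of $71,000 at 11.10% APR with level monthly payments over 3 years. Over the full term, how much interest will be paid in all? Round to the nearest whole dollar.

Monthly rate = 11.1%/12 = 0.0092500; payment = 71,000 × 0.0092500 / (1 − (1+0.0092500)^−36) = $2,327.81.
Total paid = 36 × $2,327.81 = $83,801.16; interest = $83,801.16 − $71,000 = $12,801.16.

$12,801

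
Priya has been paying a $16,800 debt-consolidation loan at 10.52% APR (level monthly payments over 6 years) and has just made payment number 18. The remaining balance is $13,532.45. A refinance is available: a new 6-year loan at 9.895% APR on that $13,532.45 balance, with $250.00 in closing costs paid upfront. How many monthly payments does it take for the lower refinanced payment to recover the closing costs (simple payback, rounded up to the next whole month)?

Current payment = 16,800 × 10.52%/12 / (1 − (1+0.0087667)^−72) = $315.66.
Refinanced payment = 13,532.45 × 0.0082458 / (1 − (1+0.0082458)^−72) = $249.98.
Monthly savings = $315.66 − $249.98 = $65.68.
Break-even = $250.00 / $65.68 = 3.81 → 4 months.

4 months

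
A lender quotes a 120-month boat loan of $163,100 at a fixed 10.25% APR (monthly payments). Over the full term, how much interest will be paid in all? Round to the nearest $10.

$98,260

At 10.25% the monthly rate is 0.0085417, so the payment is 163,100 × 0.0085417 / (1 − 1.0085417^−120) = $2,178.02.
Total paid = 120 × $2,178.02 = $261,362.40; interest = $261,362.40 − $163,100 = $98,262.40.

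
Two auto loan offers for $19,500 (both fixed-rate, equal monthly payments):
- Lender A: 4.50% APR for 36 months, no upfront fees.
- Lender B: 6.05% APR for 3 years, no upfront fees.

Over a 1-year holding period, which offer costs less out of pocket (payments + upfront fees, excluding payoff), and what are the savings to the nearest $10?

Lender A: at 4.50% the monthly rate is 0.0037500, so the payment is 19,500 × 0.0037500 / (1 − 1.0037500^−36) = $580.07.
Lender B: monthly rate = 6.05%/12 = 0.0050417; payment = 19,500 × 0.0050417 / (1 − (1+0.0050417)^−36) = $593.67.
Over 12 months: Lender A costs 12 × $580.07 = $6,960.84; Lender B costs 12 × $593.67 = $7,124.04.
Lender A is cheaper by $7,124.04 − $6,960.84 = $163.20.

Lender A by $160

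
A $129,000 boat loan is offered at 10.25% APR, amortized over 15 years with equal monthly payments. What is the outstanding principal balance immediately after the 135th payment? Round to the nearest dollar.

With monthly rate i = 10.25%/12 = 0.0085417, the balance after k of n payments is P · [(1+i)^n − (1+i)^k] / [(1+i)^n − 1].
(1+0.0085417)^180 = 4.62266208 and (1+0.0085417)^135 = 3.15260174, so the balance is 129,000 × (4.62266208 − 3.15260174) / (4.62266208 − 1) = $52,347.63.

$52,348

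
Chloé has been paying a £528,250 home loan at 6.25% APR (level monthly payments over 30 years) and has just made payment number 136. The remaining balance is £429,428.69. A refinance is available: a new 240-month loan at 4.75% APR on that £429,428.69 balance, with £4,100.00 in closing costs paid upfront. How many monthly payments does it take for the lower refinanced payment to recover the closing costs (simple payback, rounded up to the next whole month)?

9 months

Current payment = 528,250 × 6.25%/12 / (1 − (1+0.0052083)^−360) = £3,252.53.
Refinanced payment = 429,428.69 × 0.0039583 / (1 − (1+0.0039583)^−240) = £2,775.07.
Monthly savings = £3,252.53 − £2,775.07 = £477.46.
Break-even = £4,100.00 / £477.46 = 8.59 → 9 months.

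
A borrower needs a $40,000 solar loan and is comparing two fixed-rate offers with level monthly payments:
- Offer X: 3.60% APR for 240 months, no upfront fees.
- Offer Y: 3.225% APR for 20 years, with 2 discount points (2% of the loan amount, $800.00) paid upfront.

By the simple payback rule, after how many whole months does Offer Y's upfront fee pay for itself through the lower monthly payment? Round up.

Offer X: at 3.60% the monthly rate is 0.0030000, so the payment is 40,000 × 0.0030000 / (1 − 1.0030000^−240) = $234.04.
Offer Y: at 3.225% the monthly rate is 0.0026875, so the payment is 40,000 × 0.0026875 / (1 − 1.0026875^−240) = $226.37.
Monthly savings = $234.04 − $226.37 = $7.67.
Break-even = $800.00 / $7.67 = 104.30 → 105 months.

105 months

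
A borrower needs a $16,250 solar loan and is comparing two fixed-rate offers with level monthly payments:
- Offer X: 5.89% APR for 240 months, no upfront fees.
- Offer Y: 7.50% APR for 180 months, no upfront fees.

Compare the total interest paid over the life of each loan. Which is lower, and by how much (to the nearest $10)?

Offer X: monthly rate = 5.89%/12 = 0.0049083; payment = 16,250 × 0.0049083 / (1 − (1+0.0049083)^−240) = $115.39.
Total interest on Offer X = 240 × $115.39 − $16,250 = $11,443.60.
Offer Y: monthly rate = 7.5%/12 = 0.0062500; payment = 16,250 × 0.0062500 / (1 − (1+0.0062500)^−180) = $150.64.
Total interest on Offer Y = 180 × $150.64 − $16,250 = $10,865.20.
Offer Y is lower by $578.40.

Offer Y by $580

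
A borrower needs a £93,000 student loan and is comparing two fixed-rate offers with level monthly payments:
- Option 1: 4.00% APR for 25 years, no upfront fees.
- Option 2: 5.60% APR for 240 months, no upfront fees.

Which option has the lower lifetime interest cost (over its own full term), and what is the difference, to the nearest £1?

Option 1 by £7,533

Option 1: monthly rate = 4%/12 = 0.0033333; payment = 93,000 × 0.0033333 / (1 − (1+0.0033333)^−300) = £490.89.
Total interest on Option 1 = 300 × £490.89 − £93,000 = £54,267.00.
Option 2: monthly rate = 5.6%/12 = 0.0046667; payment = 93,000 × 0.0046667 / (1 − (1+0.0046667)^−240) = £645.00.
Total interest on Option 2 = 240 × £645.00 − £93,000 = £61,800.00.
Option 1 is lower by £7,533.00.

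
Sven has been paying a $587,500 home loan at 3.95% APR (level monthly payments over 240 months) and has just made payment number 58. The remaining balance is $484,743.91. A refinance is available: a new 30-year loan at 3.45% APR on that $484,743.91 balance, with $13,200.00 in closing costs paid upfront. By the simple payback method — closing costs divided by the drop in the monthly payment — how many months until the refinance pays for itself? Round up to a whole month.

10 months

Current payment = 587,500 × 3.95%/12 / (1 − (1+0.0032917)^−240) = $3,544.67.
Refinanced payment = 484,743.91 × 0.0028750 / (1 − (1+0.0028750)^−360) = $2,163.21.
Monthly savings = $3,544.67 − $2,163.21 = $1,381.46.
Break-even = $13,200.00 / $1,381.46 = 9.56 → 10 months.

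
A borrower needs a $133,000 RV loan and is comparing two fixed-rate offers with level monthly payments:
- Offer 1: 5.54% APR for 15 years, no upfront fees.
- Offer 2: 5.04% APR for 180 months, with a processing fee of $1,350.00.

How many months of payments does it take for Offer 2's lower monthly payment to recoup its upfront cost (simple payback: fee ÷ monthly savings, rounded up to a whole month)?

39 months

Offer 1: monthly rate = 5.54%/12 = 0.0046167; payment = 133,000 × 0.0046167 / (1 − (1+0.0046167)^−180) = $1,089.55.
Offer 2: monthly rate = 5.04%/12 = 0.0042000; payment = 133,000 × 0.0042000 / (1 − (1+0.0042000)^−180) = $1,054.53.
Monthly savings = $1,089.55 − $1,054.53 = $35.02.
Break-even = $1,350.00 / $35.02 = 38.55 → 39 months.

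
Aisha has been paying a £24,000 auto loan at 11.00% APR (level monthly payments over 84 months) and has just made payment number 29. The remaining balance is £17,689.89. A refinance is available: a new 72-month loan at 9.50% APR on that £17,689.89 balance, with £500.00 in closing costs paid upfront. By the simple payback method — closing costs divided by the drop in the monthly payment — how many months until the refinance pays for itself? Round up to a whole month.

6 months

Current payment = 24,000 × 11%/12 / (1 − (1+0.0091667)^−84) = £410.94.
Refinanced payment = 17,689.89 × 0.0079167 / (1 − (1+0.0079167)^−72) = £323.28.
Monthly savings = £410.94 − £323.28 = £87.66.
Break-even = £500.00 / £87.66 = 5.70 → 6 months.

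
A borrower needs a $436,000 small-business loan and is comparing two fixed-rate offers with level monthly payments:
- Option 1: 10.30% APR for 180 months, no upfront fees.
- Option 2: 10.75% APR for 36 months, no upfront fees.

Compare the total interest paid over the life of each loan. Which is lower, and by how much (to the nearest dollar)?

Option 2 by $345,801

Option 1: monthly rate = 10.3%/12 = 0.0085833; payment = 436,000 × 0.0085833 / (1 − (1+0.0085833)^−180) = $4,765.62.
Total interest on Option 1 = 180 × $4,765.62 − $436,000 = $421,811.60.
Option 2: monthly rate = 10.75%/12 = 0.0089583; payment = 436,000 × 0.0089583 / (1 − (1+0.0089583)^−36) = $14,222.52.
Total interest on Option 2 = 36 × $14,222.52 − $436,000 = $76,010.72.
Option 2 is lower by $345,800.88.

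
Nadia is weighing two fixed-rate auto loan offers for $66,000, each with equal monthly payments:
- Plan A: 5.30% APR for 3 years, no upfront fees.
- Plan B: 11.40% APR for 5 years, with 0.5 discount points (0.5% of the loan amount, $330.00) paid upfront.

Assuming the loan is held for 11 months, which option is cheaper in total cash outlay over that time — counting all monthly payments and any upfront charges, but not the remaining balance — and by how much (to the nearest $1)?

Plan A: monthly rate = 5.3%/12 = 0.0044167; payment = 66,000 × 0.0044167 / (1 − (1+0.0044167)^−36) = $1,986.98.
Plan B: at 11.40% the monthly rate is 0.0095000, so the payment is 66,000 × 0.0095000 / (1 − 1.0095000^−60) = $1,448.20.
Over 11 months: Plan A costs 11 × $1,986.98 = $21,856.78; Plan B costs 11 × $1,448.20 + $330.00 = $16,260.20.
Plan B is cheaper by $21,856.78 − $16,260.20 = $5,596.58.

Plan B by $5,597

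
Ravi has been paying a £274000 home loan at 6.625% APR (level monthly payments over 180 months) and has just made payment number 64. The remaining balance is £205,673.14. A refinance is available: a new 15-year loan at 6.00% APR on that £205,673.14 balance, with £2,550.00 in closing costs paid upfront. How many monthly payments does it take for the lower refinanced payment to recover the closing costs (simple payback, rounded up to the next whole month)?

Current payment = 274,000 × 6.625%/12 / (1 − (1+0.0055208)^−180) = £2,405.70.
Refinanced payment = 205,673.14 × 0.0050000 / (1 − (1+0.0050000)^−180) = £1,735.59.
Monthly savings = £2,405.70 − £1,735.59 = £670.11.
Break-even = £2,550.00 / £670.11 = 3.81 → 4 months.

4 months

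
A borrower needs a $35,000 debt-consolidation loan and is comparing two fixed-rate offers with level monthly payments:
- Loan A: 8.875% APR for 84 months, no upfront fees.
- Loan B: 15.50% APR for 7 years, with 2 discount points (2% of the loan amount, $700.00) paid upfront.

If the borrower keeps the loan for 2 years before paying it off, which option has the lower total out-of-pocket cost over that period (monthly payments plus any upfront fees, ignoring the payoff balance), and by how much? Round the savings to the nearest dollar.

Loan A: at 8.875% the monthly rate is 0.0073958, so the payment is 35,000 × 0.0073958 / (1 − 1.0073958^−84) = $560.90.
Loan B: monthly rate = 15.5%/12 = 0.0129167; payment = 35,000 × 0.0129167 / (1 − (1+0.0129167)^−84) = $685.24.
Over 24 months: Loan A costs 24 × $560.90 = $13,461.60; Loan B costs 24 × $685.24 + $700.00 = $17,145.76.
Loan A is cheaper by $17,145.76 − $13,461.60 = $3,684.16.

Loan A by $3,684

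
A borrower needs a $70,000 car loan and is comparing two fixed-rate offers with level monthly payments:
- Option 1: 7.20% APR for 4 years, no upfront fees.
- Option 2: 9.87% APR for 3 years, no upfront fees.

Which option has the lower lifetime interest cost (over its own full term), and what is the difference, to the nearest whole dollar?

Option 1 by $388

Option 1: at 7.20% the monthly rate is 0.0060000, so the payment is 70,000 × 0.0060000 / (1 − 1.0060000^−48) = $1,682.74.
Total interest on Option 1 = 48 × $1,682.74 − $70,000 = $10,771.52.
Option 2: monthly rate = 9.87%/12 = 0.0082250; payment = 70,000 × 0.0082250 / (1 − (1+0.0082250)^−36) = $2,254.43.
Total interest on Option 2 = 36 × $2,254.43 − $70,000 = $11,159.48.
Option 1 is lower by $387.96.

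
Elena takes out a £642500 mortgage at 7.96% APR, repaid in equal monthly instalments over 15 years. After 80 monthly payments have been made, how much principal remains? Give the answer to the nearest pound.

With monthly rate i = 7.96%/12 = 0.0066333, the balance after k of n payments is P · [(1+i)^n − (1+i)^k] / [(1+i)^n − 1].
(1+0.0066333)^180 = 3.28726965 and (1+0.0066333)^80 = 1.69708889, so the balance is 642,500 × (3.28726965 − 1.69708889) / (3.28726965 − 1) = £446,685.91.

£446,686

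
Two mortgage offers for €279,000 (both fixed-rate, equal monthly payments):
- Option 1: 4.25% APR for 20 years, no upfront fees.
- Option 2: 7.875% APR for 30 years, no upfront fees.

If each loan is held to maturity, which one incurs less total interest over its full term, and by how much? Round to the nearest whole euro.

Option 1 by €313,620

Option 1: monthly rate = 4.25%/12 = 0.0035417; payment = 279,000 × 0.0035417 / (1 − (1+0.0035417)^−240) = €1,727.66.
Total interest on Option 1 = 240 × €1,727.66 − €279,000 = €135,638.40.
Option 2: at 7.875% the monthly rate is 0.0065625, so the payment is 279,000 × 0.0065625 / (1 − 1.0065625^−360) = €2,022.94.
Total interest on Option 2 = 360 × €2,022.94 − €279,000 = €449,258.40.
Option 1 is lower by €313,620.00.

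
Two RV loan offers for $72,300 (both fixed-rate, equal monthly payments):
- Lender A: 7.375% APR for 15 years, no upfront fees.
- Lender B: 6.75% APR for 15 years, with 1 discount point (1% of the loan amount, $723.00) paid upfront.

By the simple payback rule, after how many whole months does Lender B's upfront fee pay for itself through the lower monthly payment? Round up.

Lender A: monthly rate = 7.375%/12 = 0.0061458; payment = 72,300 × 0.0061458 / (1 − (1+0.0061458)^−180) = $665.10.
Lender B: at 6.75% the monthly rate is 0.0056250, so the payment is 72,300 × 0.0056250 / (1 − 1.0056250^−180) = $639.79.
Monthly savings = $665.10 − $639.79 = $25.31.
Break-even = $723.00 / $25.31 = 28.57 → 29 months.

29 months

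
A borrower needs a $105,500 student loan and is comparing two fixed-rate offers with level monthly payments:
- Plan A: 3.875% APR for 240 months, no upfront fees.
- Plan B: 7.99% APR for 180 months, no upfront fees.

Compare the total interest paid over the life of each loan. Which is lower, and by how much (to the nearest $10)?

Plan A: monthly rate = 3.875%/12 = 0.0032292; payment = 105,500 × 0.0032292 / (1 − (1+0.0032292)^−240) = $632.38.
Total interest on Plan A = 240 × $632.38 − $105,500 = $46,271.20.
Plan B: monthly rate = 7.99%/12 = 0.0066583; payment = 105,500 × 0.0066583 / (1 − (1+0.0066583)^−180) = $1,007.60.
Total interest on Plan B = 180 × $1,007.60 − $105,500 = $75,868.00.
Plan A is lower by $29,596.80.

Plan A by $29,600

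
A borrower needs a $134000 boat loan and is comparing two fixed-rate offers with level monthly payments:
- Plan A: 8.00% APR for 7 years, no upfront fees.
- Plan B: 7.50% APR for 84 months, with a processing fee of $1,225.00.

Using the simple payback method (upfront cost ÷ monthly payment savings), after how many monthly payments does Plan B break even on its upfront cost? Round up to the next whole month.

37 months

Plan A: monthly rate = 8%/12 = 0.0066667; payment = 134,000 × 0.0066667 / (1 − (1+0.0066667)^−84) = $2,088.55.
Plan B: at 7.50% the monthly rate is 0.0062500, so the payment is 134,000 × 0.0062500 / (1 − 1.0062500^−84) = $2,055.33.
Monthly savings = $2,088.55 − $2,055.33 = $33.22.
Break-even = $1,225.00 / $33.22 = 36.88 → 37 months.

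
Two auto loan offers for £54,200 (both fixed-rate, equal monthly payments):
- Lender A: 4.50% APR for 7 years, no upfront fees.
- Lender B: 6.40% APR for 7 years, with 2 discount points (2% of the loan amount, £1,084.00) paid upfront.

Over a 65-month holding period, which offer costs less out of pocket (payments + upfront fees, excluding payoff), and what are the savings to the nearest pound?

Lender A: at 4.50% the monthly rate is 0.0037500, so the payment is 54,200 × 0.0037500 / (1 − 1.0037500^−84) = £753.39.
Lender B: at 6.40% the monthly rate is 0.0053333, so the payment is 54,200 × 0.0053333 / (1 − 1.0053333^−84) = £802.22.
Over 65 months: Lender A costs 65 × £753.39 = £48,970.35; Lender B costs 65 × £802.22 + £1,084.00 = £53,228.30.
Lender A is cheaper by £53,228.30 − £48,970.35 = £4,257.95.

Lender A by £4,258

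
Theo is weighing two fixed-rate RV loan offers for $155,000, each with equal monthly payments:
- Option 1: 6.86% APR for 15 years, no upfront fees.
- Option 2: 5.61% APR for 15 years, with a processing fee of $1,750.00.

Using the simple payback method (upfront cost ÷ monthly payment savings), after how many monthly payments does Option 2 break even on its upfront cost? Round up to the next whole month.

Option 1: monthly rate = 6.86%/12 = 0.0057167; payment = 155,000 × 0.0057167 / (1 − (1+0.0057167)^−180) = $1,381.08.
Option 2: monthly rate = 5.61%/12 = 0.0046750; payment = 155,000 × 0.0046750 / (1 − (1+0.0046750)^−180) = $1,275.55.
Monthly savings = $1,381.08 − $1,275.55 = $105.53.
Break-even = $1,750.00 / $105.53 = 16.58 → 17 months.

17 months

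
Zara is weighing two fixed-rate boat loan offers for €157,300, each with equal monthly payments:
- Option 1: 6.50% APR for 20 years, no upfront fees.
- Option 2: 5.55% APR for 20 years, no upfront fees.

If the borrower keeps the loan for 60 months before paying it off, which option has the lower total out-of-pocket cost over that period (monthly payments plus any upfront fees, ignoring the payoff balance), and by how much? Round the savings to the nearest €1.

Option 1: at 6.50% the monthly rate is 0.0054167, so the payment is 157,300 × 0.0054167 / (1 − 1.0054167^−240) = €1,172.79.
Option 2: at 5.55% the monthly rate is 0.0046250, so the payment is 157,300 × 0.0046250 / (1 − 1.0046250^−240) = €1,086.49.
Over 60 months: Option 1 costs 60 × €1,172.79 = €70,367.40; Option 2 costs 60 × €1,086.49 = €65,189.40.
Option 2 is cheaper by €70,367.40 − €65,189.40 = €5,178.00.

Option 2 by €5,178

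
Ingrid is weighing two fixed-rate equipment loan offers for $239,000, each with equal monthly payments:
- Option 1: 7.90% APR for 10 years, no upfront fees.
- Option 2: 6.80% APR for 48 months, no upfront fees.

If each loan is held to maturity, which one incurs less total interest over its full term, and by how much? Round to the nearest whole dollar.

Option 1: monthly rate = 7.9%/12 = 0.0065833; payment = 239,000 × 0.0065833 / (1 − (1+0.0065833)^−120) = $2,887.12.
Total interest on Option 1 = 120 × $2,887.12 − $239,000 = $107,454.40.
Option 2: at 6.80% the monthly rate is 0.0056667, so the payment is 239,000 × 0.0056667 / (1 − 1.0056667^−48) = $5,701.00.
Total interest on Option 2 = 48 × $5,701.00 − $239,000 = $34,648.00.
Option 2 is lower by $72,806.40.

Option 2 by $72,806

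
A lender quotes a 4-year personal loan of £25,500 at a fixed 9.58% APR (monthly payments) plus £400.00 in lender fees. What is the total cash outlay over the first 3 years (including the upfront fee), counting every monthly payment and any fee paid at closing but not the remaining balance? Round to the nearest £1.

At 9.58% the monthly rate is 0.0079833, so the payment is 25,500 × 0.0079833 / (1 − 1.0079833^−48) = £641.61.
Total outlay = 36 × £641.61 + £400.00 = £23,497.96.

£23,498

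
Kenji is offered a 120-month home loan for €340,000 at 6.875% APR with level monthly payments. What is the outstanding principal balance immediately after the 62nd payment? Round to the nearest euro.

€193,264

With monthly rate i = 6.875%/12 = 0.0057292, the balance after k of n payments is P · [(1+i)^n − (1+i)^k] / [(1+i)^n − 1].
(1+0.0057292)^120 = 1.98483957 and (1+0.0057292)^62 = 1.42503258, so the balance is 340,000 × (1.98483957 − 1.42503258) / (1.98483957 − 1) = €193,264.35.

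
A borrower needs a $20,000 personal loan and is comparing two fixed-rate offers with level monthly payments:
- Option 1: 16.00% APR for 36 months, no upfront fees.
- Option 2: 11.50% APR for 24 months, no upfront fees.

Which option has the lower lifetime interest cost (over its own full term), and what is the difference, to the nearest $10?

Option 1: monthly rate = 16%/12 = 0.0133333; payment = 20,000 × 0.0133333 / (1 − (1+0.0133333)^−36) = $703.14.
Total interest on Option 1 = 36 × $703.14 − $20,000 = $5,313.04.
Option 2: monthly rate = 11.5%/12 = 0.0095833; payment = 20,000 × 0.0095833 / (1 − (1+0.0095833)^−24) = $936.81.
Total interest on Option 2 = 24 × $936.81 − $20,000 = $2,483.44.
Option 2 is lower by $2,829.60.

Option 2 by $2,830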